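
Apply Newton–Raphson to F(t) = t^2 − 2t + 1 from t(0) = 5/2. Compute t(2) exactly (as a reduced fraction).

11/8

F'(t) = 2t − 2.
F(5/2) = 9/4, F'(5/2) = 3, so t(1) = (5/2) − (9/4)/3 = 7/4.
F(7/4) = 9/16, F'(7/4) = 3/2, so t(2) = (7/4) − (9/16)/(3/2) = 11/8.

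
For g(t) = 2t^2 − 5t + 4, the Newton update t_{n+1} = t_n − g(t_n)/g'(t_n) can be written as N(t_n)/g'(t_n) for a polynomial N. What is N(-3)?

14

g'(t) = 4t − 5.
N(t) = t·g'(t) − g(t) = t·(4t − 5) − (2t^2 − 5t + 4) = 2t^2 − 4.
N(-3) = 14.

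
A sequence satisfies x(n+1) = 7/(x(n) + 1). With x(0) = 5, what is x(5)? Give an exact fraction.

1022/531

x(1) = 7/(5 + 1) = 7/6.
x(2) = 7/(7/6 + 1) = 42/13.
x(3) = 7/(42/13 + 1) = 91/55.
x(4) = 7/(91/55 + 1) = 385/146.
x(5) = 7/(385/146 + 1) = 1022/531.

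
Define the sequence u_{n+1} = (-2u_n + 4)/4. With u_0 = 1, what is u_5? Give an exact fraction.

u_1 = (-2·1 + 4)/4 = 1/2.
u_2 = (-2·(1/2) + 4)/4 = 3/4.
u_3 = (-2·(3/4) + 4)/4 = 5/8.
u_4 = (-2·(5/8) + 4)/4 = 11/16.
u_5 = (-2·(11/16) + 4)/4 = 21/32.

21/32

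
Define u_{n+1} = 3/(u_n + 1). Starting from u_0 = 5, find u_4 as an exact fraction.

u_1 = 3/(5 + 1) = 1/2.
u_2 = 3/(1/2 + 1) = 2.
u_3 = 3/(2 + 1) = 1.
u_4 = 3/(1 + 1) = 3/2.

3/2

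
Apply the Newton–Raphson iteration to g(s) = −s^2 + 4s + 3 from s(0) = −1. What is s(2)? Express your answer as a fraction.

−31/48

g'(s) = −2s + 4.
g(−1) = −2, g'(−1) = 6, so s(1) = (−1) − (−2)/6 = −2/3.
g(−2/3) = −1/9, g'(−2/3) = 16/3, so s(2) = (−2/3) − (−1/9)/(16/3) = −31/48.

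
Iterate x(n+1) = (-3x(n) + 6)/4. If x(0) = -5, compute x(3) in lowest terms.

213/64

x(1) = (-3·(-5) + 6)/4 = 21/4.
x(2) = (-3·(21/4) + 6)/4 = -39/16.
x(3) = (-3·(-39/16) + 6)/4 = 213/64.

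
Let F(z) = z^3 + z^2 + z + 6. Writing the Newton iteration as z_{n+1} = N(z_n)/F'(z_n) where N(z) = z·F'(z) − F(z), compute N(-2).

F'(z) = 3z^2 + 2z + 1.
N(z) = z·F'(z) − F(z) = z·(3z^2 + 2z + 1) − (z^3 + z^2 + z + 6) = 2z^3 + z^2 − 6.
N(-2) = −18.

−18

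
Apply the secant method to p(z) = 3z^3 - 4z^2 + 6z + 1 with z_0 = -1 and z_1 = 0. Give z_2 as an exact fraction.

-1/13

p(-1) = -12, p(0) = 1. z_2 = 0 - 1·(0 - (-1))/(1 - (-12)) = -1/13.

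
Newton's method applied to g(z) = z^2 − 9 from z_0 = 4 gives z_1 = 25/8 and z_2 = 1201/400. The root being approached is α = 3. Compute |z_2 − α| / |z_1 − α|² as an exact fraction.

4/25

z_1 − α = 25/8 − 3 = 1/8, so |z_1 − α| = 1/8.
z_2 − α = 1201/400 − 3 = 1/400, so |z_2 − α| = 1/400.
|z_1 − α|² = 1/64.
Ratio = (1/400) / (1/64) = 4/25.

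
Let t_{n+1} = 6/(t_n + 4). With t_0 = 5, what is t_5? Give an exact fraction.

t_1 = 6/(5 + 4) = 2/3.
t_2 = 6/(2/3 + 4) = 9/7.
t_3 = 6/(9/7 + 4) = 42/37.
t_4 = 6/(42/37 + 4) = 111/95.
t_5 = 6/(111/95 + 4) = 570/491.

570/491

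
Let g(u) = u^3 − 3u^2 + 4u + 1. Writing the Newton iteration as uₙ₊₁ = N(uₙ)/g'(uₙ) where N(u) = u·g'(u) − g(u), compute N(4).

79

g'(u) = 3u^2 − 6u + 4.
N(u) = u·g'(u) − g(u) = u·(3u^2 − 6u + 4) − (u^3 − 3u^2 + 4u + 1) = 2u^3 − 3u^2 − 1.
N(4) = 79.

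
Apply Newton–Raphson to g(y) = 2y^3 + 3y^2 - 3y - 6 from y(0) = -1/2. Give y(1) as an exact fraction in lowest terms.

-25/18

g'(y) = 6y^2 + 6y - 3.
g(-1/2) = -4, g'(-1/2) = -9/2, so y(1) = (-1/2) - (-4)/(-9/2) = -25/18.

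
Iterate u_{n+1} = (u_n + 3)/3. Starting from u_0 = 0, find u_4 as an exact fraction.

40/27

u_1 = (0 + 3)/3 = 1.
u_2 = (1 + 3)/3 = 4/3.
u_3 = ((4/3) + 3)/3 = 13/9.
u_4 = ((13/9) + 3)/3 = 40/27.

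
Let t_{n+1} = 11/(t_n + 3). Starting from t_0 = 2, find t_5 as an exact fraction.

t_1 = 11/(2 + 3) = 11/5.
t_2 = 11/(11/5 + 3) = 55/26.
t_3 = 11/(55/26 + 3) = 286/133.
t_4 = 11/(286/133 + 3) = 1463/685.
t_5 = 11/(1463/685 + 3) = 7535/3518.

7535/3518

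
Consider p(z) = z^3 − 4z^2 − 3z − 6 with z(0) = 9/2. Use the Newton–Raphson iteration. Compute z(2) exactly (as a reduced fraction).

452833/92974

p'(z) = 3z^2 − 8z − 3.
p(9/2) = −75/8, p'(9/2) = 87/4, so z(1) = (9/2) − (−75/8)/(87/4) = 143/29.
p(143/29) = 45000/24389, p'(143/29) = 25648/841, so z(2) = (143/29) − (45000/24389)/(25648/841) = 452833/92974.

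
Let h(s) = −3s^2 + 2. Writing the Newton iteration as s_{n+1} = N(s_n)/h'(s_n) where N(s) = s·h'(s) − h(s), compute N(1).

h'(s) = −6s.
N(s) = s·h'(s) − h(s) = s·(−6s) − (−3s^2 + 2) = −3s^2 − 2.
N(1) = −5.

−5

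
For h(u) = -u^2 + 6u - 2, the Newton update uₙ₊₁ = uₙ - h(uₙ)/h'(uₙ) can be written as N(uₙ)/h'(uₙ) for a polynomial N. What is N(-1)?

h'(u) = -2u + 6.
N(u) = u·h'(u) - h(u) = u·(-2u + 6) - (-u^2 + 6u - 2) = -u^2 + 2.
N(-1) = 1.

1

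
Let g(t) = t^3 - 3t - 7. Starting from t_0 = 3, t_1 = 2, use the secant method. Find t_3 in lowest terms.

6898/2809

g(3) = 11, g(2) = -5. t_2 = 2 - (-5)·(2 - 3)/((-5) - 11) = 37/16.
g(2) = -5, g(37/16) = -6435/4096. t_3 = (37/16) - (-6435/4096)·((37/16) - 2)/((-6435/4096) - (-5)) = 6898/2809.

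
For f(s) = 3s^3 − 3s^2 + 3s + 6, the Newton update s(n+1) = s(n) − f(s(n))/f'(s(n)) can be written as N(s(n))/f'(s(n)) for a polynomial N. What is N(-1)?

f'(s) = 9s^2 − 6s + 3.
N(s) = s·f'(s) − f(s) = s·(9s^2 − 6s + 3) − (3s^3 − 3s^2 + 3s + 6) = 6s^3 − 3s^2 − 6.
N(-1) = −15.

−15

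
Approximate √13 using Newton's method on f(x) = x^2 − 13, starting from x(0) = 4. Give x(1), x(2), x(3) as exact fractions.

x(1) = 29/8, x(2) = 1673/464, x(3) = 5597777/1552544

f'(x) = 2x.
f(4) = 3, f'(4) = 8, so x(1) = 4 − 3/8 = 29/8.
f(29/8) = 9/64, f'(29/8) = 29/4, so x(2) = (29/8) − (9/64)/(29/4) = 1673/464.
f(1673/464) = 81/215296, f'(1673/464) = 1673/232, so x(3) = (1673/464) − (81/215296)/(1673/232) = 5597777/1552544.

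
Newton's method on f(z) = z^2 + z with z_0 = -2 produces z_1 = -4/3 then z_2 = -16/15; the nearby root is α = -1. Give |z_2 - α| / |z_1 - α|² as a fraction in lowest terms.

3/5

z_1 - α = -4/3 - (-1) = -4/3 + 1 = -1/3, so |z_1 - α| = 1/3.
z_2 - α = -16/15 - (-1) = -16/15 + 1 = -1/15, so |z_2 - α| = 1/15.
|z_1 - α|² = 1/9.
Ratio = (1/15) / (1/9) = 3/5.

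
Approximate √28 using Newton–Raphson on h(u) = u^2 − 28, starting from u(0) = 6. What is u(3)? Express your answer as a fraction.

h'(u) = 2u.
h(6) = 8, h'(6) = 12, so u(1) = 6 − 8/12 = 16/3.
h(16/3) = 4/9, h'(16/3) = 32/3, so u(2) = (16/3) − (4/9)/(32/3) = 127/24.
h(127/24) = 1/576, h'(127/24) = 127/12, so u(3) = (127/24) − (1/576)/(127/12) = 32257/6096.

32257/6096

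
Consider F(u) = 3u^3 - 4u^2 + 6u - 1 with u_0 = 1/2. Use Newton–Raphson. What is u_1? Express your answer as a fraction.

3/17

F'(u) = 9u^2 - 8u + 6.
F(1/2) = 11/8, F'(1/2) = 17/4, so u_1 = (1/2) - (11/8)/(17/4) = 3/17.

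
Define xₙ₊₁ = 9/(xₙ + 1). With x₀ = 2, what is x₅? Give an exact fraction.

x₁ = 9/(2 + 1) = 3.
x₂ = 9/(3 + 1) = 9/4.
x₃ = 9/(9/4 + 1) = 36/13.
x₄ = 9/(36/13 + 1) = 117/49.
x₅ = 9/(117/49 + 1) = 441/166.

441/166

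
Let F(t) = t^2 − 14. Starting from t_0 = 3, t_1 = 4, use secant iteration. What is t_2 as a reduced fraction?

26/7

F(3) = −5, F(4) = 2. t_2 = 4 − 2·(4 − 3)/(2 − (−5)) = 26/7.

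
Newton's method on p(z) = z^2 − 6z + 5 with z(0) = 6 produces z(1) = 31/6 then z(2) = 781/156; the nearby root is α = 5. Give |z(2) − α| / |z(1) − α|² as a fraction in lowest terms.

z(1) − α = 31/6 − 5 = 1/6, so |z(1) − α| = 1/6.
z(2) − α = 781/156 − 5 = 1/156, so |z(2) − α| = 1/156.
|z(1) − α|² = 1/36.
Ratio = (1/156) / (1/36) = 3/13.

3/13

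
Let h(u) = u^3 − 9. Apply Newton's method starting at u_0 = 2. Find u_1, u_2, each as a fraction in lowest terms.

u_1 = 25/12, u_2 = 23401/11250

h'(u) = 3u^2.
h(2) = −1, h'(2) = 12, so u_1 = 2 − (−1)/12 = 25/12.
h(25/12) = 73/1728, h'(25/12) = 625/48, so u_2 = (25/12) − (73/1728)/(625/48) = 23401/11250.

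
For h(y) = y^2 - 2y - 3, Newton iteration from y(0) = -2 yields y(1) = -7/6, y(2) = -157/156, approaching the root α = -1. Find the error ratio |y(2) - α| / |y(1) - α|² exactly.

y(1) - α = -7/6 - (-1) = -7/6 + 1 = -1/6, so |y(1) - α| = 1/6.
y(2) - α = -157/156 - (-1) = -157/156 + 1 = -1/156, so |y(2) - α| = 1/156.
|y(1) - α|² = 1/36.
Ratio = (1/156) / (1/36) = 3/13.

3/13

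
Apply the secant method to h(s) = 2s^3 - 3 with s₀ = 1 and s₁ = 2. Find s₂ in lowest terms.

h(1) = -1, h(2) = 13. s₂ = 2 - 13·(2 - 1)/(13 - (-1)) = 15/14.

15/14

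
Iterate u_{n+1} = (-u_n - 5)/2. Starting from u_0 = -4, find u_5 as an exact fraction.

-51/32

u_1 = (-(-4) - 5)/2 = -1/2.
u_2 = (-(-1/2) - 5)/2 = -9/4.
u_3 = (-(-9/4) - 5)/2 = -11/8.
u_4 = (-(-11/8) - 5)/2 = -29/16.
u_5 = (-(-29/16) - 5)/2 = -51/32.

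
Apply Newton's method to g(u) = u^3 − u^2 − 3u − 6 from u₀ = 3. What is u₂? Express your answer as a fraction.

4694/1665

g'(u) = 3u^2 − 2u − 3.
g(3) = 3, g'(3) = 18, so u₁ = 3 − 3/18 = 17/6.
g(17/6) = 47/216, g'(17/6) = 185/12, so u₂ = (17/6) − (47/216)/(185/12) = 4694/1665.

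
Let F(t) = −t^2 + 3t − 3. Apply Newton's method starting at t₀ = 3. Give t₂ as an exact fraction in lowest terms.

1

F'(t) = −2t + 3.
F(3) = −3, F'(3) = −3, so t₁ = 3 − (−3)/(−3) = 2.
F(2) = −1, F'(2) = −1, so t₂ = 2 − (−1)/(−1) = 1.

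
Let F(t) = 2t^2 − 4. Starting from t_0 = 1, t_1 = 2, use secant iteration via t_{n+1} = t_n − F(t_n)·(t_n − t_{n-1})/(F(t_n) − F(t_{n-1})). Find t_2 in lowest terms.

F(1) = −2, F(2) = 4. t_2 = 2 − 4·(2 − 1)/(4 − (−2)) = 4/3.

4/3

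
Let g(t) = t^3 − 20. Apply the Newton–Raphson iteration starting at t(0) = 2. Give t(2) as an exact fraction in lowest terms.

74/27

g'(t) = 3t^2.
g(2) = −12, g'(2) = 12, so t(1) = 2 − (−12)/12 = 3.
g(3) = 7, g'(3) = 27, so t(2) = 3 − 7/27 = 74/27.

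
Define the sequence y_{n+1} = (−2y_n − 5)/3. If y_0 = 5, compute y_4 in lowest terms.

5/27

y_1 = (−2·5 − 5)/3 = −5.
y_2 = (−2·(−5) − 5)/3 = 5/3.
y_3 = (−2·(5/3) − 5)/3 = −25/9.
y_4 = (−2·(−25/9) − 5)/3 = 5/27.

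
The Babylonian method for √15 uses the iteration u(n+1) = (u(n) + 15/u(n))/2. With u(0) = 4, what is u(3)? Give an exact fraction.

u(1) = (4 + 15/4)/2 = 31/8.
u(2) = (31/8 + 15/(31/8))/2 = 1921/496.
u(3) = (1921/496 + 15/(1921/496))/2 = 7380481/1905632.

7380481/1905632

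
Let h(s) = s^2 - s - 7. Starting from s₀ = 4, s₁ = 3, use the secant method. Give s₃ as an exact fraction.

99/31

h(4) = 5, h(3) = -1. s₂ = 3 - (-1)·(3 - 4)/((-1) - 5) = 19/6.
h(3) = -1, h(19/6) = -5/36. s₃ = (19/6) - (-5/36)·((19/6) - 3)/((-5/36) - (-1)) = 99/31.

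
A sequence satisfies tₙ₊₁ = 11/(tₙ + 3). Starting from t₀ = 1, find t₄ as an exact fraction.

t₁ = 11/(1 + 3) = 11/4.
t₂ = 11/(11/4 + 3) = 44/23.
t₃ = 11/(44/23 + 3) = 253/113.
t₄ = 11/(253/113 + 3) = 1243/592.

1243/592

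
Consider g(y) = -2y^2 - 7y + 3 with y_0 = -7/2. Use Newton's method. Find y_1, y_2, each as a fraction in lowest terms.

g'(y) = -4y - 7.
g(-7/2) = 3, g'(-7/2) = 7, so y_1 = (-7/2) - 3/7 = -55/14.
g(-55/14) = -18/49, g'(-55/14) = 61/7, so y_2 = (-55/14) - (-18/49)/(61/7) = -3319/854.

y_1 = -55/14, y_2 = -3319/854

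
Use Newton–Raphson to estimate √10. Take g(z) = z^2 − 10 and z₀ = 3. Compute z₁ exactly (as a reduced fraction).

g'(z) = 2z.
g(3) = −1, g'(3) = 6, so z₁ = 3 − (−1)/6 = 19/6.

19/6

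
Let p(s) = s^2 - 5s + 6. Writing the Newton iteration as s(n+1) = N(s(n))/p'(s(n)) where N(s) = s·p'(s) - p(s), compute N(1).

-5

p'(s) = 2s - 5.
N(s) = s·p'(s) - p(s) = s·(2s - 5) - (s^2 - 5s + 6) = s^2 - 6.
N(1) = -5.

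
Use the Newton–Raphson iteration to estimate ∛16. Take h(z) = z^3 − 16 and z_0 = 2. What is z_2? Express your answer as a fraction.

h'(z) = 3z^2.
h(2) = −8, h'(2) = 12, so z_1 = 2 − (−8)/12 = 8/3.
h(8/3) = 80/27, h'(8/3) = 64/3, so z_2 = (8/3) − (80/27)/(64/3) = 91/36.

91/36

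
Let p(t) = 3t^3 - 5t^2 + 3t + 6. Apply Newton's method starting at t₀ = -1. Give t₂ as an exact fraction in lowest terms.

-62578/85723

p'(t) = 9t^2 - 10t + 3.
p(-1) = -5, p'(-1) = 22, so t₁ = (-1) - (-5)/22 = -17/22.
p(-17/22) = -7325/10648, p'(-17/22) = 7793/484, so t₂ = (-17/22) - (-7325/10648)/(7793/484) = -62578/85723.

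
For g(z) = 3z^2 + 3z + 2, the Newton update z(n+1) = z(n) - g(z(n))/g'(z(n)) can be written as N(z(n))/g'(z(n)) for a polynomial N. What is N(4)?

46

g'(z) = 6z + 3.
N(z) = z·g'(z) - g(z) = z·(6z + 3) - (3z^2 + 3z + 2) = 3z^2 - 2.
N(4) = 46.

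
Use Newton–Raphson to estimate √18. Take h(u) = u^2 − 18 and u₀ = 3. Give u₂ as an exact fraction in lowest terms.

h'(u) = 2u.
h(3) = −9, h'(3) = 6, so u₁ = 3 − (−9)/6 = 9/2.
h(9/2) = 9/4, h'(9/2) = 9, so u₂ = (9/2) − (9/4)/9 = 17/4.

17/4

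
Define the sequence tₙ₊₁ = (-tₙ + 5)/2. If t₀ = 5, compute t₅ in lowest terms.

25/16

t₁ = (-5 + 5)/2 = 0.
t₂ = (-0 + 5)/2 = 5/2.
t₃ = (-(5/2) + 5)/2 = 5/4.
t₄ = (-(5/4) + 5)/2 = 15/8.
t₅ = (-(15/8) + 5)/2 = 25/16.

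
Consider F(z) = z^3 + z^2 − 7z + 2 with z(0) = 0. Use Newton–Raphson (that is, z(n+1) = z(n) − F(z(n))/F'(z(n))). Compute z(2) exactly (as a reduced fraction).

214/707

F'(z) = 3z^2 + 2z − 7.
F(0) = 2, F'(0) = −7, so z(1) = 0 − 2/(−7) = 2/7.
F(2/7) = 36/343, F'(2/7) = −303/49, so z(2) = (2/7) − (36/343)/(−303/49) = 214/707.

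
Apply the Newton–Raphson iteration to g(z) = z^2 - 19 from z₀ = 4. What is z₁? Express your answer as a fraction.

g'(z) = 2z.
g(4) = -3, g'(4) = 8, so z₁ = 4 - (-3)/8 = 35/8.

35/8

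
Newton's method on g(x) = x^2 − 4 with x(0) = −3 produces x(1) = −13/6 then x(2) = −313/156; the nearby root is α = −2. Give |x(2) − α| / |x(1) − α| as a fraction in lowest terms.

1/26

x(1) − α = −13/6 − (−2) = −13/6 + 2 = −1/6, so |x(1) − α| = 1/6.
x(2) − α = −313/156 − (−2) = −313/156 + 2 = −1/156, so |x(2) − α| = 1/156.
Ratio = (1/156) / (1/6) = 1/26.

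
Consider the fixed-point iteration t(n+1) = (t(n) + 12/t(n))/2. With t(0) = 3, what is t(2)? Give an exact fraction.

t(1) = (3 + 12/3)/2 = 7/2.
t(2) = (7/2 + 12/(7/2))/2 = 97/28.

97/28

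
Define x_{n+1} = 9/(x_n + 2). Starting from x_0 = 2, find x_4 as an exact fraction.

630/293

x_1 = 9/(2 + 2) = 9/4.
x_2 = 9/(9/4 + 2) = 36/17.
x_3 = 9/(36/17 + 2) = 153/70.
x_4 = 9/(153/70 + 2) = 630/293.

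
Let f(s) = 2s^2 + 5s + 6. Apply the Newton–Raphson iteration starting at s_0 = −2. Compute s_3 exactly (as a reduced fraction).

f'(s) = 4s + 5.
f(−2) = 4, f'(−2) = −3, so s_1 = (−2) − 4/(−3) = −2/3.
f(−2/3) = 32/9, f'(−2/3) = 7/3, so s_2 = (−2/3) − (32/9)/(7/3) = −46/21.
f(−46/21) = 2048/441, f'(−46/21) = −79/21, so s_3 = (−46/21) − (2048/441)/(−79/21) = −1586/1659.

−1586/1659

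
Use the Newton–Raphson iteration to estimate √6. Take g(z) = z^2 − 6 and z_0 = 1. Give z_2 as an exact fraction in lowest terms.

g'(z) = 2z.
g(1) = −5, g'(1) = 2, so z_1 = 1 − (−5)/2 = 7/2.
g(7/2) = 25/4, g'(7/2) = 7, so z_2 = (7/2) − (25/4)/7 = 73/28.

73/28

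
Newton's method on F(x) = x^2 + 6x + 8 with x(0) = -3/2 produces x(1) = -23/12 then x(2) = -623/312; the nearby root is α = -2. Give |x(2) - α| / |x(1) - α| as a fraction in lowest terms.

1/26

x(1) - α = -23/12 - (-2) = -23/12 + 2 = 1/12, so |x(1) - α| = 1/12.
x(2) - α = -623/312 - (-2) = -623/312 + 2 = 1/312, so |x(2) - α| = 1/312.
Ratio = (1/312) / (1/12) = 1/26.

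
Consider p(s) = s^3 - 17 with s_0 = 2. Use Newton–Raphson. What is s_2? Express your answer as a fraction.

p'(s) = 3s^2.
p(2) = -9, p'(2) = 12, so s_1 = 2 - (-9)/12 = 11/4.
p(11/4) = 243/64, p'(11/4) = 363/16, so s_2 = (11/4) - (243/64)/(363/16) = 625/242.

625/242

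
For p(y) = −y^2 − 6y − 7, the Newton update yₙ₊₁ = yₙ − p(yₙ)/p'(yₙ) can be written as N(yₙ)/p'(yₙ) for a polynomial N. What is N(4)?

−9

p'(y) = −2y − 6.
N(y) = y·p'(y) − p(y) = y·(−2y − 6) − (−y^2 − 6y − 7) = −y^2 + 7.
N(4) = −9.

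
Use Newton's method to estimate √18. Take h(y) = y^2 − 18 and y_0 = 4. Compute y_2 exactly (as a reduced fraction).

577/136

h'(y) = 2y.
h(4) = −2, h'(4) = 8, so y_1 = 4 − (−2)/8 = 17/4.
h(17/4) = 1/16, h'(17/4) = 17/2, so y_2 = (17/4) − (1/16)/(17/2) = 577/136.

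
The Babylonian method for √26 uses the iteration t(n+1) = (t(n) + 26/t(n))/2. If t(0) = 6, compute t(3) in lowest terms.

7196593/1411368

t(1) = (6 + 26/6)/2 = 31/6.
t(2) = (31/6 + 26/(31/6))/2 = 1897/372.
t(3) = (1897/372 + 26/(1897/372))/2 = 7196593/1411368.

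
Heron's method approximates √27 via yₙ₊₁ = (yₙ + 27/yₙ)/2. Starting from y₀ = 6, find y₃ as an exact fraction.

56451/10864

y₁ = (6 + 27/6)/2 = 21/4.
y₂ = (21/4 + 27/(21/4))/2 = 291/56.
y₃ = (291/56 + 27/(291/56))/2 = 56451/10864.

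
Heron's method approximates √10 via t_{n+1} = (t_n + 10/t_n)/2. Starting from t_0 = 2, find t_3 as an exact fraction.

15761/4984

t_1 = (2 + 10/2)/2 = 7/2.
t_2 = (7/2 + 10/(7/2))/2 = 89/28.
t_3 = (89/28 + 10/(89/28))/2 = 15761/4984.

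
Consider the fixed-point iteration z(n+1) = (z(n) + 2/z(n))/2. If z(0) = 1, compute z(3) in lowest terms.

577/408

z(1) = (1 + 2/1)/2 = 3/2.
z(2) = (3/2 + 2/(3/2))/2 = 17/12.
z(3) = (17/12 + 2/(17/12))/2 = 577/408.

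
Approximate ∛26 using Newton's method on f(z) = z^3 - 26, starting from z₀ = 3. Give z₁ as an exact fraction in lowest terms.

f'(z) = 3z^2.
f(3) = 1, f'(3) = 27, so z₁ = 3 - 1/27 = 80/27.

80/27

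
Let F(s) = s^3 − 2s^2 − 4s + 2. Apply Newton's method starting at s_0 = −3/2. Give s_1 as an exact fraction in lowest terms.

−53/35

F'(s) = 3s^2 − 4s − 4.
F(−3/2) = 1/8, F'(−3/2) = 35/4, so s_1 = (−3/2) − (1/8)/(35/4) = −53/35.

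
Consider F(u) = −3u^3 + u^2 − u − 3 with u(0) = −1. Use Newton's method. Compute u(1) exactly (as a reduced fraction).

F'(u) = −9u^2 + 2u − 1.
F(−1) = 2, F'(−1) = −12, so u(1) = (−1) − 2/(−12) = −5/6.

−5/6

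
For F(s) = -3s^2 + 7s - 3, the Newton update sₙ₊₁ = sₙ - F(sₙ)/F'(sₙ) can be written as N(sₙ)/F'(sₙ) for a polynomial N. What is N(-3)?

-24

F'(s) = -6s + 7.
N(s) = s·F'(s) - F(s) = s·(-6s + 7) - (-3s^2 + 7s - 3) = -3s^2 + 3.
N(-3) = -24.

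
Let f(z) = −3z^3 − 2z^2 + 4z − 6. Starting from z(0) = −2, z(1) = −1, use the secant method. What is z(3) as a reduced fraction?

−2146/1057

f(−2) = 2, f(−1) = −9. z(2) = (−1) − (−9)·((−1) − (−2))/((−9) − 2) = −20/11.
f(−1) = −9, f(−20/11) = −2466/1331. z(3) = (−20/11) − (−2466/1331)·((−20/11) − (−1))/((−2466/1331) − (−9)) = −2146/1057.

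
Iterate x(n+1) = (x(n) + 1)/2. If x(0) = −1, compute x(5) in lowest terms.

x(1) = ((−1) + 1)/2 = 0.
x(2) = (0 + 1)/2 = 1/2.
x(3) = ((1/2) + 1)/2 = 3/4.
x(4) = ((3/4) + 1)/2 = 7/8.
x(5) = ((7/8) + 1)/2 = 15/16.

15/16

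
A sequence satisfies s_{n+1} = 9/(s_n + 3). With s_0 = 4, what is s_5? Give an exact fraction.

81/44

s_1 = 9/(4 + 3) = 9/7.
s_2 = 9/(9/7 + 3) = 21/10.
s_3 = 9/(21/10 + 3) = 30/17.
s_4 = 9/(30/17 + 3) = 17/9.
s_5 = 9/(17/9 + 3) = 81/44.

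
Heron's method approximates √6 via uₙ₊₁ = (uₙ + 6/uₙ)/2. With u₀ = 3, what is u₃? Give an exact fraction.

4801/1960

u₁ = (3 + 6/3)/2 = 5/2.
u₂ = (5/2 + 6/(5/2))/2 = 49/20.
u₃ = (49/20 + 6/(49/20))/2 = 4801/1960.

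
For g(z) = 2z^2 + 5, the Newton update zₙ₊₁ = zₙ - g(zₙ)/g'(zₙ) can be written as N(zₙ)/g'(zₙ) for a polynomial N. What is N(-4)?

g'(z) = 4z.
N(z) = z·g'(z) - g(z) = z·(4z) - (2z^2 + 5) = 2z^2 - 5.
N(-4) = 27.

27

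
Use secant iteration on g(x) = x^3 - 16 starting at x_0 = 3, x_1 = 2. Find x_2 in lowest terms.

g(3) = 11, g(2) = -8. x_2 = 2 - (-8)·(2 - 3)/((-8) - 11) = 46/19.

46/19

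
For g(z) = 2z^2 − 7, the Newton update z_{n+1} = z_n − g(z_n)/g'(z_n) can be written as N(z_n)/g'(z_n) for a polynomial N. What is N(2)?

15

g'(z) = 4z.
N(z) = z·g'(z) − g(z) = z·(4z) − (2z^2 − 7) = 2z^2 + 7.
N(2) = 15.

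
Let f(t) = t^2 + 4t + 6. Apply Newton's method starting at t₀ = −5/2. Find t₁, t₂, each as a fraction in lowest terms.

t₁ = −1/4, t₂ = −95/56

f'(t) = 2t + 4.
f(−5/2) = 9/4, f'(−5/2) = −1, so t₁ = (−5/2) − (9/4)/(−1) = −1/4.
f(−1/4) = 81/16, f'(−1/4) = 7/2, so t₂ = (−1/4) − (81/16)/(7/2) = −95/56.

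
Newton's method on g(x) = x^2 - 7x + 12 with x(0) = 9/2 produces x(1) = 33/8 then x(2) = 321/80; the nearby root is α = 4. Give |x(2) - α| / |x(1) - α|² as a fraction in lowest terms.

4/5

x(1) - α = 33/8 - 4 = 1/8, so |x(1) - α| = 1/8.
x(2) - α = 321/80 - 4 = 1/80, so |x(2) - α| = 1/80.
|x(1) - α|² = 1/64.
Ratio = (1/80) / (1/64) = 4/5.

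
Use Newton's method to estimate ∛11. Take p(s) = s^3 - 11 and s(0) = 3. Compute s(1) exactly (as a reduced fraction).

65/27

p'(s) = 3s^2.
p(3) = 16, p'(3) = 27, so s(1) = 3 - 16/27 = 65/27.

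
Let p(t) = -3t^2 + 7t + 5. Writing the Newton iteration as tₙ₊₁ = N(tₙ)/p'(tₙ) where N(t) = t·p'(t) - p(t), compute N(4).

p'(t) = -6t + 7.
N(t) = t·p'(t) - p(t) = t·(-6t + 7) - (-3t^2 + 7t + 5) = -3t^2 - 5.
N(4) = -53.

-53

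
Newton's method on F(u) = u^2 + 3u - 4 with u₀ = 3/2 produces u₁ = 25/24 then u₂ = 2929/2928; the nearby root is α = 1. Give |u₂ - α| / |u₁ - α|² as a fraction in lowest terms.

12/61

u₁ - α = 25/24 - 1 = 1/24, so |u₁ - α| = 1/24.
u₂ - α = 2929/2928 - 1 = 1/2928, so |u₂ - α| = 1/2928.
|u₁ - α|² = 1/576.
Ratio = (1/2928) / (1/576) = 12/61.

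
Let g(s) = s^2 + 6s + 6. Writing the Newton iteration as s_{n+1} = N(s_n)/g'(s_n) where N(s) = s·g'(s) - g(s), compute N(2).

-2

g'(s) = 2s + 6.
N(s) = s·g'(s) - g(s) = s·(2s + 6) - (s^2 + 6s + 6) = s^2 - 6.
N(2) = -2.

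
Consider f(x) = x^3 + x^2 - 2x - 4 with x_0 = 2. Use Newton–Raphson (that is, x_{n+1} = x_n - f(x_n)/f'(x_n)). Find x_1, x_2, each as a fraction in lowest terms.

f'(x) = 3x^2 + 2x - 2.
f(2) = 4, f'(2) = 14, so x_1 = 2 - 4/14 = 12/7.
f(12/7) = 188/343, f'(12/7) = 502/49, so x_2 = (12/7) - (188/343)/(502/49) = 2918/1757.

x_1 = 12/7, x_2 = 2918/1757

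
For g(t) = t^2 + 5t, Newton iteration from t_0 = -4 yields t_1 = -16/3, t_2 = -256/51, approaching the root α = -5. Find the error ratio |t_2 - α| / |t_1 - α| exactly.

1/17

t_1 - α = -16/3 - (-5) = -16/3 + 5 = -1/3, so |t_1 - α| = 1/3.
t_2 - α = -256/51 - (-5) = -256/51 + 5 = -1/51, so |t_2 - α| = 1/51.
Ratio = (1/51) / (1/3) = 1/17.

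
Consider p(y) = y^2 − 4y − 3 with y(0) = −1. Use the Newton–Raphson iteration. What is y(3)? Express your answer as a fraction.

−7873/12192

p'(y) = 2y − 4.
p(−1) = 2, p'(−1) = −6, so y(1) = (−1) − 2/(−6) = −2/3.
p(−2/3) = 1/9, p'(−2/3) = −16/3, so y(2) = (−2/3) − (1/9)/(−16/3) = −31/48.
p(−31/48) = 1/2304, p'(−31/48) = −127/24, so y(3) = (−31/48) − (1/2304)/(−127/24) = −7873/12192.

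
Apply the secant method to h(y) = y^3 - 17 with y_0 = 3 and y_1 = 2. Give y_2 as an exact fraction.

h(3) = 10, h(2) = -9. y_2 = 2 - (-9)·(2 - 3)/((-9) - 10) = 47/19.

47/19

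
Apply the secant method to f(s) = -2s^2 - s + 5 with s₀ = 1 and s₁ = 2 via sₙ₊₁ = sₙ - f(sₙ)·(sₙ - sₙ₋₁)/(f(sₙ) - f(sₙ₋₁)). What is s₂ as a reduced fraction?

9/7

f(1) = 2, f(2) = -5. s₂ = 2 - (-5)·(2 - 1)/((-5) - 2) = 9/7.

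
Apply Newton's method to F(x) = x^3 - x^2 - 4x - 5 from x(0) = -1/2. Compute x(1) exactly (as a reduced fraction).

F'(x) = 3x^2 - 2x - 4.
F(-1/2) = -27/8, F'(-1/2) = -9/4, so x(1) = (-1/2) - (-27/8)/(-9/4) = -2.

-2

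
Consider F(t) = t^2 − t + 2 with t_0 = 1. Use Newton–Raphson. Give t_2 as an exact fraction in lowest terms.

F'(t) = 2t − 1.
F(1) = 2, F'(1) = 1, so t_1 = 1 − 2/1 = −1.
F(−1) = 4, F'(−1) = −3, so t_2 = (−1) − 4/(−3) = 1/3.

1/3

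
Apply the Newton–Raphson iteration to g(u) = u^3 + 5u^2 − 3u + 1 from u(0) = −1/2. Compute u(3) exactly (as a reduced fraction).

g'(u) = 3u^2 + 10u − 3.
g(−1/2) = 29/8, g'(−1/2) = −29/4, so u(1) = (−1/2) − (29/8)/(−29/4) = 0.
g(0) = 1, g'(0) = −3, so u(2) = 0 − 1/(−3) = 1/3.
g(1/3) = 16/27, g'(1/3) = 2/3, so u(3) = (1/3) − (16/27)/(2/3) = −5/9.

−5/9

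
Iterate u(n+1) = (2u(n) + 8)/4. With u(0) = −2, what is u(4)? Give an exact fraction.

u(1) = (2·(−2) + 8)/4 = 1.
u(2) = (2·1 + 8)/4 = 5/2.
u(3) = (2·(5/2) + 8)/4 = 13/4.
u(4) = (2·(13/4) + 8)/4 = 29/8.

29/8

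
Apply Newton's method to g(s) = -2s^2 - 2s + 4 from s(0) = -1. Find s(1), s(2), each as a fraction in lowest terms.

g'(s) = -4s - 2.
g(-1) = 4, g'(-1) = 2, so s(1) = (-1) - 4/2 = -3.
g(-3) = -8, g'(-3) = 10, so s(2) = (-3) - (-8)/10 = -11/5.

s(1) = -3, s(2) = -11/5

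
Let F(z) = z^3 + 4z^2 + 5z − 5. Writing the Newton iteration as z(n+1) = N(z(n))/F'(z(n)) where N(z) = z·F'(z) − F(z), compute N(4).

F'(z) = 3z^2 + 8z + 5.
N(z) = z·F'(z) − F(z) = z·(3z^2 + 8z + 5) − (z^3 + 4z^2 + 5z − 5) = 2z^3 + 4z^2 + 5.
N(4) = 197.

197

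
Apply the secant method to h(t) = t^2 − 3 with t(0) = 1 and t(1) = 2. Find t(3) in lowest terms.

19/11

h(1) = −2, h(2) = 1. t(2) = 2 − 1·(2 − 1)/(1 − (−2)) = 5/3.
h(2) = 1, h(5/3) = −2/9. t(3) = (5/3) − (−2/9)·((5/3) − 2)/((−2/9) − 1) = 19/11.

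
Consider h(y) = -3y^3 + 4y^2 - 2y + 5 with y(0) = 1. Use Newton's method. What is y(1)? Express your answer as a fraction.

h'(y) = -9y^2 + 8y - 2.
h(1) = 4, h'(1) = -3, so y(1) = 1 - 4/(-3) = 7/3.

7/3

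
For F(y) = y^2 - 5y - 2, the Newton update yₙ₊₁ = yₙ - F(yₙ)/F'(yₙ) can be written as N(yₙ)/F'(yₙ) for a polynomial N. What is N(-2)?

F'(y) = 2y - 5.
N(y) = y·F'(y) - F(y) = y·(2y - 5) - (y^2 - 5y - 2) = y^2 + 2.
N(-2) = 6.

6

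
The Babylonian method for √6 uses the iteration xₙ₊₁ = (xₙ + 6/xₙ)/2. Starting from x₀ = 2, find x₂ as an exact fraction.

x₁ = (2 + 6/2)/2 = 5/2.
x₂ = (5/2 + 6/(5/2))/2 = 49/20.

49/20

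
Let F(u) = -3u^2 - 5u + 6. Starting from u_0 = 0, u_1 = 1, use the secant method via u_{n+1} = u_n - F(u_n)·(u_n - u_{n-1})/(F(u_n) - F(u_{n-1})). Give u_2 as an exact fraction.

F(0) = 6, F(1) = -2. u_2 = 1 - (-2)·(1 - 0)/((-2) - 6) = 3/4.

3/4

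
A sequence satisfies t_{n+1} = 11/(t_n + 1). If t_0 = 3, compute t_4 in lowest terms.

t_1 = 11/(3 + 1) = 11/4.
t_2 = 11/(11/4 + 1) = 44/15.
t_3 = 11/(44/15 + 1) = 165/59.
t_4 = 11/(165/59 + 1) = 649/224.

649/224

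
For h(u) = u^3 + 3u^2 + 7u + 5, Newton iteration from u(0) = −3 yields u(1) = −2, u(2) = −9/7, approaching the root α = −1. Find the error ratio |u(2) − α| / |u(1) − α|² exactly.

2/7

u(1) − α = −2 − (−1) = −2 + 1 = −1, so |u(1) − α| = 1.
u(2) − α = −9/7 − (−1) = −9/7 + 1 = −2/7, so |u(2) − α| = 2/7.
|u(1) − α|² = 1.
Ratio = (2/7) / 1 = 2/7.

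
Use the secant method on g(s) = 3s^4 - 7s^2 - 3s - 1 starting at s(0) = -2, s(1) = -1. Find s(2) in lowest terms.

g(-2) = 25, g(-1) = -2. s(2) = (-1) - (-2)·((-1) - (-2))/((-2) - 25) = -29/27.

-29/27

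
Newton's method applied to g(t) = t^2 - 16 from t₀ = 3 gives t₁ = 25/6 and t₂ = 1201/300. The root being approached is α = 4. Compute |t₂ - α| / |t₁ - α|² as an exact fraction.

3/25

t₁ - α = 25/6 - 4 = 1/6, so |t₁ - α| = 1/6.
t₂ - α = 1201/300 - 4 = 1/300, so |t₂ - α| = 1/300.
|t₁ - α|² = 1/36.
Ratio = (1/300) / (1/36) = 3/25.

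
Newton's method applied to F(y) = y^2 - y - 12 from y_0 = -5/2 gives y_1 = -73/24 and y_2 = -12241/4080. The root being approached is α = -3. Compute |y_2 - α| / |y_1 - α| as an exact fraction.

1/170

y_1 - α = -73/24 - (-3) = -73/24 + 3 = -1/24, so |y_1 - α| = 1/24.
y_2 - α = -12241/4080 - (-3) = -12241/4080 + 3 = -1/4080, so |y_2 - α| = 1/4080.
Ratio = (1/4080) / (1/24) = 1/170.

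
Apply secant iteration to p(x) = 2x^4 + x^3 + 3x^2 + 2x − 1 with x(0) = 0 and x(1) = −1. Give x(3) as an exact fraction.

−7/9

p(0) = −1, p(−1) = 1. x(2) = (−1) − 1·((−1) − 0)/(1 − (−1)) = −1/2.
p(−1) = 1, p(−1/2) = −5/4. x(3) = (−1/2) − (−5/4)·((−1/2) − (−1))/((−5/4) − 1) = −7/9.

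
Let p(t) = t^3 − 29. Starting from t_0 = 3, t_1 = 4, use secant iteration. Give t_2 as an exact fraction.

p(3) = −2, p(4) = 35. t_2 = 4 − 35·(4 − 3)/(35 − (−2)) = 113/37.

113/37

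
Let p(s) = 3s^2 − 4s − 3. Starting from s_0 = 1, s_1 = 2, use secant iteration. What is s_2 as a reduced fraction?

p(1) = −4, p(2) = 1. s_2 = 2 − 1·(2 − 1)/(1 − (−4)) = 9/5.

9/5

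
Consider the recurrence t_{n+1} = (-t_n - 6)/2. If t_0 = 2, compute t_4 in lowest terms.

t_1 = (-2 - 6)/2 = -4.
t_2 = (-(-4) - 6)/2 = -1.
t_3 = (-(-1) - 6)/2 = -5/2.
t_4 = (-(-5/2) - 6)/2 = -7/4.

-7/4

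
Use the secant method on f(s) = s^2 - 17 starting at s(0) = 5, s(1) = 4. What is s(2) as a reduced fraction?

37/9

f(5) = 8, f(4) = -1. s(2) = 4 - (-1)·(4 - 5)/((-1) - 8) = 37/9.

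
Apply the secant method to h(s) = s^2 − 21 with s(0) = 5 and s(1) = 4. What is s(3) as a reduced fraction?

353/77

h(5) = 4, h(4) = −5. s(2) = 4 − (−5)·(4 − 5)/((−5) − 4) = 41/9.
h(4) = −5, h(41/9) = −20/81. s(3) = (41/9) − (−20/81)·((41/9) − 4)/((−20/81) − (−5)) = 353/77.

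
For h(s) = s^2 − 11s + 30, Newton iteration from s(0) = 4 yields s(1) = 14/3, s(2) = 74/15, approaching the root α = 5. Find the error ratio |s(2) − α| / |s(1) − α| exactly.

s(1) − α = 14/3 − 5 = −1/3, so |s(1) − α| = 1/3.
s(2) − α = 74/15 − 5 = −1/15, so |s(2) − α| = 1/15.
Ratio = (1/15) / (1/3) = 1/5.

1/5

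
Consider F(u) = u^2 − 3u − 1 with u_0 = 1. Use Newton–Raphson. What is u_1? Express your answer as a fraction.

F'(u) = 2u − 3.
F(1) = −3, F'(1) = −1, so u_1 = 1 − (−3)/(−1) = −2.

−2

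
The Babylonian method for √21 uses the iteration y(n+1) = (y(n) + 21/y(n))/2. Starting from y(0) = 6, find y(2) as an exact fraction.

y(1) = (6 + 21/6)/2 = 19/4.
y(2) = (19/4 + 21/(19/4))/2 = 697/152.

697/152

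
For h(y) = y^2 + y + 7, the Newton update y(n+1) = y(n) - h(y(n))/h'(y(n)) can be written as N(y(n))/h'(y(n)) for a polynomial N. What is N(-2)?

-3

h'(y) = 2y + 1.
N(y) = y·h'(y) - h(y) = y·(2y + 1) - (y^2 + y + 7) = y^2 - 7.
N(-2) = -3.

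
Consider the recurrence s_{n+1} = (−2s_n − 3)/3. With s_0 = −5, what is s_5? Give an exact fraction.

s_1 = (−2·(−5) − 3)/3 = 7/3.
s_2 = (−2·(7/3) − 3)/3 = −23/9.
s_3 = (−2·(−23/9) − 3)/3 = 19/27.
s_4 = (−2·(19/27) − 3)/3 = −119/81.
s_5 = (−2·(−119/81) − 3)/3 = −5/243.

−5/243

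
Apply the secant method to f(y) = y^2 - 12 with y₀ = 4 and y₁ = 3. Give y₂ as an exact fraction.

24/7

f(4) = 4, f(3) = -3. y₂ = 3 - (-3)·(3 - 4)/((-3) - 4) = 24/7.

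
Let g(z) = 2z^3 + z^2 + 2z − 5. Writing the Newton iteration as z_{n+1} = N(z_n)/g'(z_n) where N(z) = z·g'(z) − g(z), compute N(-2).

−23

g'(z) = 6z^2 + 2z + 2.
N(z) = z·g'(z) − g(z) = z·(6z^2 + 2z + 2) − (2z^3 + z^2 + 2z − 5) = 4z^3 + z^2 + 5.
N(-2) = −23.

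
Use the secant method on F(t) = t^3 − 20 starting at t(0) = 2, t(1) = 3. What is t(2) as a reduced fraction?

F(2) = −12, F(3) = 7. t(2) = 3 − 7·(3 − 2)/(7 − (−12)) = 50/19.

50/19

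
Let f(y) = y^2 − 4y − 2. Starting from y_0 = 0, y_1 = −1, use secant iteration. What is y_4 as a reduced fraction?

−49/109

f(0) = −2, f(−1) = 3. y_2 = (−1) − 3·((−1) − 0)/(3 − (−2)) = −2/5.
f(−1) = 3, f(−2/5) = −6/25. y_3 = (−2/5) − (−6/25)·((−2/5) − (−1))/((−6/25) − 3) = −4/9.
f(−2/5) = −6/25, f(−4/9) = −2/81. y_4 = (−4/9) − (−2/81)·((−4/9) − (−2/5))/((−2/81) − (−6/25)) = −49/109.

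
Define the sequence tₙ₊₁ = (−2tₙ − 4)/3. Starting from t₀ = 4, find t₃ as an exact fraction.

−20/9

t₁ = (−2·4 − 4)/3 = −4.
t₂ = (−2·(−4) − 4)/3 = 4/3.
t₃ = (−2·(4/3) − 4)/3 = −20/9.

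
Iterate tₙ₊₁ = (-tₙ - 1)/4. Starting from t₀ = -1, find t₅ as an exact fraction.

-51/256

t₁ = (-(-1) - 1)/4 = 0.
t₂ = (-0 - 1)/4 = -1/4.
t₃ = (-(-1/4) - 1)/4 = -3/16.
t₄ = (-(-3/16) - 1)/4 = -13/64.
t₅ = (-(-13/64) - 1)/4 = -51/256.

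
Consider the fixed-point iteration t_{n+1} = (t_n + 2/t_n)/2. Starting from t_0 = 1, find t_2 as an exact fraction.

17/12

t_1 = (1 + 2/1)/2 = 3/2.
t_2 = (3/2 + 2/(3/2))/2 = 17/12.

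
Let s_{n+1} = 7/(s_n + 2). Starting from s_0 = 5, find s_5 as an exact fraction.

s_1 = 7/(5 + 2) = 1.
s_2 = 7/(1 + 2) = 7/3.
s_3 = 7/(7/3 + 2) = 21/13.
s_4 = 7/(21/13 + 2) = 91/47.
s_5 = 7/(91/47 + 2) = 329/185.

329/185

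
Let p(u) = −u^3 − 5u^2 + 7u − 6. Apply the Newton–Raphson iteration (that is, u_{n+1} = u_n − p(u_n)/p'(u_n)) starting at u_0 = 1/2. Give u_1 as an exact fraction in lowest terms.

18/5

p'(u) = −3u^2 − 10u + 7.
p(1/2) = −31/8, p'(1/2) = 5/4, so u_1 = (1/2) − (−31/8)/(5/4) = 18/5.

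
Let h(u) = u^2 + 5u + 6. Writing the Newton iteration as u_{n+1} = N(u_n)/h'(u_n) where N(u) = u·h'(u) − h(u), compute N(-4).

h'(u) = 2u + 5.
N(u) = u·h'(u) − h(u) = u·(2u + 5) − (u^2 + 5u + 6) = u^2 − 6.
N(-4) = 10.

10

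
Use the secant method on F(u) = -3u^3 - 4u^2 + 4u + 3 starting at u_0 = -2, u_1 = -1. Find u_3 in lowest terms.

37/13

F(-2) = 3, F(-1) = -2. u_2 = (-1) - (-2)·((-1) - (-2))/((-2) - 3) = -7/5.
F(-1) = -2, F(-7/5) = -276/125. u_3 = (-7/5) - (-276/125)·((-7/5) - (-1))/((-276/125) - (-2)) = 37/13.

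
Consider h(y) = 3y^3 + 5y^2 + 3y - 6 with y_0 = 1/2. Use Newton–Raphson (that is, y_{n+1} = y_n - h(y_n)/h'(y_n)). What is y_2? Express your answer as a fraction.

h'(y) = 9y^2 + 10y + 3.
h(1/2) = -23/8, h'(1/2) = 41/4, so y_1 = (1/2) - (-23/8)/(41/4) = 32/41.
h(32/41) = 56074/68921, h'(32/41) = 27379/1681, so y_2 = (32/41) - (56074/68921)/(27379/1681) = 820054/1122539.

820054/1122539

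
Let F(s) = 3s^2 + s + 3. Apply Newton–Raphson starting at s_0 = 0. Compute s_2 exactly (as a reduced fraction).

F'(s) = 6s + 1.
F(0) = 3, F'(0) = 1, so s_1 = 0 − 3/1 = −3.
F(−3) = 27, F'(−3) = −17, so s_2 = (−3) − 27/(−17) = −24/17.

−24/17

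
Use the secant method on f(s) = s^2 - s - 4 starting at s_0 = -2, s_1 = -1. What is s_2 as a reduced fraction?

f(-2) = 2, f(-1) = -2. s_2 = (-1) - (-2)·((-1) - (-2))/((-2) - 2) = -3/2.

-3/2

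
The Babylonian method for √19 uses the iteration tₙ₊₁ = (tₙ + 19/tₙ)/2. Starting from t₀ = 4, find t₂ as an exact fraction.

t₁ = (4 + 19/4)/2 = 35/8.
t₂ = (35/8 + 19/(35/8))/2 = 2441/560.

2441/560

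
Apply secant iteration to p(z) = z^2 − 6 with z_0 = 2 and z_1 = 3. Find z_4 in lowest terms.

267/109

p(2) = −2, p(3) = 3. z_2 = 3 − 3·(3 − 2)/(3 − (−2)) = 12/5.
p(3) = 3, p(12/5) = −6/25. z_3 = (12/5) − (−6/25)·((12/5) − 3)/((−6/25) − 3) = 22/9.
p(12/5) = −6/25, p(22/9) = −2/81. z_4 = (22/9) − (−2/81)·((22/9) − (12/5))/((−2/81) − (−6/25)) = 267/109.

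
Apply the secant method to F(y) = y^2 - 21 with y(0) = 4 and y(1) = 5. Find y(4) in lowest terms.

4051/884

F(4) = -5, F(5) = 4. y(2) = 5 - 4·(5 - 4)/(4 - (-5)) = 41/9.
F(5) = 4, F(41/9) = -20/81. y(3) = (41/9) - (-20/81)·((41/9) - 5)/((-20/81) - 4) = 197/43.
F(41/9) = -20/81, F(197/43) = -20/1849. y(4) = (197/43) - (-20/1849)·((197/43) - (41/9))/((-20/1849) - (-20/81)) = 4051/884.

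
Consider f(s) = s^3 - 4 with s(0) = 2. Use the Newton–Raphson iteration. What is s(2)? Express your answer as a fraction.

f'(s) = 3s^2.
f(2) = 4, f'(2) = 12, so s(1) = 2 - 4/12 = 5/3.
f(5/3) = 17/27, f'(5/3) = 25/3, so s(2) = (5/3) - (17/27)/(25/3) = 358/225.

358/225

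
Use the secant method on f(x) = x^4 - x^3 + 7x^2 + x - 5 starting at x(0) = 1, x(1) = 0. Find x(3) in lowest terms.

f(1) = 3, f(0) = -5. x(2) = 0 - (-5)·(0 - 1)/((-5) - 3) = 5/8.
f(0) = -5, f(5/8) = -7095/4096. x(3) = (5/8) - (-7095/4096)·((5/8) - 0)/((-7095/4096) - (-5)) = 2560/2677.

2560/2677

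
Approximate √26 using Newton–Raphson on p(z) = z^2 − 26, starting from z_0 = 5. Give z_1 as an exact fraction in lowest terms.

51/10

p'(z) = 2z.
p(5) = −1, p'(5) = 10, so z_1 = 5 − (−1)/10 = 51/10.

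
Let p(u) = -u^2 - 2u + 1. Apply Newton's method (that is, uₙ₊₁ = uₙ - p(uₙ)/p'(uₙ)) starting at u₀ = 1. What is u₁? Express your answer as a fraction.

p'(u) = -2u - 2.
p(1) = -2, p'(1) = -4, so u₁ = 1 - (-2)/(-4) = 1/2.

1/2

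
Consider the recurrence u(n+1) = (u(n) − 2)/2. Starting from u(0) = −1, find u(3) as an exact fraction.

−15/8

u(1) = ((−1) − 2)/2 = −3/2.
u(2) = ((−3/2) − 2)/2 = −7/4.
u(3) = ((−7/4) − 2)/2 = −15/8.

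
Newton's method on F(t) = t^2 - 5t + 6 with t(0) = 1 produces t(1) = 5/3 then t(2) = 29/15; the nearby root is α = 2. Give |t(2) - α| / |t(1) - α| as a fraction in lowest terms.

t(1) - α = 5/3 - 2 = -1/3, so |t(1) - α| = 1/3.
t(2) - α = 29/15 - 2 = -1/15, so |t(2) - α| = 1/15.
Ratio = (1/15) / (1/3) = 1/5.

1/5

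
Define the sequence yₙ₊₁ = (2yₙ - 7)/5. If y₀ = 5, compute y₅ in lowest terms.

y₁ = (2·5 - 7)/5 = 3/5.
y₂ = (2·(3/5) - 7)/5 = -29/25.
y₃ = (2·(-29/25) - 7)/5 = -233/125.
y₄ = (2·(-233/125) - 7)/5 = -1341/625.
y₅ = (2·(-1341/625) - 7)/5 = -7057/3125.

-7057/3125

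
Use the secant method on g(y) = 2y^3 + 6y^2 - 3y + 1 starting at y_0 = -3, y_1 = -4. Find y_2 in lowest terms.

g(-3) = 10, g(-4) = -19. y_2 = (-4) - (-19)·((-4) - (-3))/((-19) - 10) = -97/29.

-97/29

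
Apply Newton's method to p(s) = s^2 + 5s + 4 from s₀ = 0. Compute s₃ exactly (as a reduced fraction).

−21844/21845

p'(s) = 2s + 5.
p(0) = 4, p'(0) = 5, so s₁ = 0 − 4/5 = −4/5.
p(−4/5) = 16/25, p'(−4/5) = 17/5, so s₂ = (−4/5) − (16/25)/(17/5) = −84/85.
p(−84/85) = 256/7225, p'(−84/85) = 257/85, so s₃ = (−84/85) − (256/7225)/(257/85) = −21844/21845.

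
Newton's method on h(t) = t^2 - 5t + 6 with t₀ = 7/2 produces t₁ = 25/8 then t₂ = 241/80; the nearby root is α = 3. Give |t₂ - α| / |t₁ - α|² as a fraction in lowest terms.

4/5

t₁ - α = 25/8 - 3 = 1/8, so |t₁ - α| = 1/8.
t₂ - α = 241/80 - 3 = 1/80, so |t₂ - α| = 1/80.
|t₁ - α|² = 1/64.
Ratio = (1/80) / (1/64) = 4/5.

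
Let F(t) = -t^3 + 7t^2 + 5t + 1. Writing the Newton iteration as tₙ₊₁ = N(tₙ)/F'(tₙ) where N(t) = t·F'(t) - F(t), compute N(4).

-17

F'(t) = -3t^2 + 14t + 5.
N(t) = t·F'(t) - F(t) = t·(-3t^2 + 14t + 5) - (-t^3 + 7t^2 + 5t + 1) = -2t^3 + 7t^2 - 1.
N(4) = -17.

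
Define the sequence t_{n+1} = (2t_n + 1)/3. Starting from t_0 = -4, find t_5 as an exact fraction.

t_1 = (2·(-4) + 1)/3 = -7/3.
t_2 = (2·(-7/3) + 1)/3 = -11/9.
t_3 = (2·(-11/9) + 1)/3 = -13/27.
t_4 = (2·(-13/27) + 1)/3 = 1/81.
t_5 = (2·(1/81) + 1)/3 = 83/243.

83/243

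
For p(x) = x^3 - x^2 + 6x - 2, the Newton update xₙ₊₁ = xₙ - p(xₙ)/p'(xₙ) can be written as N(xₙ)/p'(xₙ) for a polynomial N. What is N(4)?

p'(x) = 3x^2 - 2x + 6.
N(x) = x·p'(x) - p(x) = x·(3x^2 - 2x + 6) - (x^3 - x^2 + 6x - 2) = 2x^3 - x^2 + 2.
N(4) = 114.

114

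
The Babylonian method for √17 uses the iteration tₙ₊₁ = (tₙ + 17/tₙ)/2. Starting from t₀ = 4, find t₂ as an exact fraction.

t₁ = (4 + 17/4)/2 = 33/8.
t₂ = (33/8 + 17/(33/8))/2 = 2177/528.

2177/528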